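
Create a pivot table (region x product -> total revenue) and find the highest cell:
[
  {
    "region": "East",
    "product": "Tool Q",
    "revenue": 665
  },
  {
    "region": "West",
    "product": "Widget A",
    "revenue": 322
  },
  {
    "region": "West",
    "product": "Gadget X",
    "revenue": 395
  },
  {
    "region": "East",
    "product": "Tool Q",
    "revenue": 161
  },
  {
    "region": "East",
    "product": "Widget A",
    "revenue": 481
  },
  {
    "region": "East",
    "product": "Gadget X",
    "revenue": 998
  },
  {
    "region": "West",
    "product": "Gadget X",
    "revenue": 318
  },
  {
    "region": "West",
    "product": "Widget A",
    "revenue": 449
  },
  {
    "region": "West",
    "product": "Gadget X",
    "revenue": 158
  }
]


Pivot: region (rows) x product (columns) -> total revenue

     Gadget X      Tool Q        Widget A    
East           998           826           481  
West           871             0           771  

Highest: East / Gadget X = $998

East / Gadget X = $998


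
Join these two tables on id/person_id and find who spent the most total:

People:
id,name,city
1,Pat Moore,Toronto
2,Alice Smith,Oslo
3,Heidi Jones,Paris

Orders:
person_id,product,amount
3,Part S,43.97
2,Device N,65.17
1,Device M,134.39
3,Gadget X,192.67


Join on: people.id = orders.person_id

Joined rows:
  Heidi Jones (Paris) bought Part S for $43.97
  Alice Smith (Oslo) bought Device N for $65.17
  Pat Moore (Toronto) bought Device M for $134.39
  Heidi Jones (Paris) bought Gadget X for $192.67

Total per person:
  Heidi Jones: $236.64
  Pat Moore: $134.39
  Alice Smith: $65.17

Top spender: Heidi Jones ($236.64)

Heidi Jones ($236.64)


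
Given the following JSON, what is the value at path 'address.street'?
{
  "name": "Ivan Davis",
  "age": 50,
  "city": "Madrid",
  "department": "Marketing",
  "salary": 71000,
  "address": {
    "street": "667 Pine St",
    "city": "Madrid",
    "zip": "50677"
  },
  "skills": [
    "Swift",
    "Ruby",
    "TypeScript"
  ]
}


Query: address.street
Path: address -> street
Value: 667 Pine St

667 Pine St


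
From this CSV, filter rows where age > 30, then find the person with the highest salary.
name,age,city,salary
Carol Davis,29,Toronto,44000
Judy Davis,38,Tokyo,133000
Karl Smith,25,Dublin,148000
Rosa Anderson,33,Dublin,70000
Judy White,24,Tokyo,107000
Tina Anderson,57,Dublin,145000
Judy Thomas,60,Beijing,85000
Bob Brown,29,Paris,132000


Filter: age > 30
Sort by: salary (descending)

Filtered records (4):
  Tina Anderson, age 57, salary $145000
  Judy Davis, age 38, salary $133000
  Judy Thomas, age 60, salary $85000
  Rosa Anderson, age 33, salary $70000

Highest salary: Tina Anderson ($145000)

Tina Anderson


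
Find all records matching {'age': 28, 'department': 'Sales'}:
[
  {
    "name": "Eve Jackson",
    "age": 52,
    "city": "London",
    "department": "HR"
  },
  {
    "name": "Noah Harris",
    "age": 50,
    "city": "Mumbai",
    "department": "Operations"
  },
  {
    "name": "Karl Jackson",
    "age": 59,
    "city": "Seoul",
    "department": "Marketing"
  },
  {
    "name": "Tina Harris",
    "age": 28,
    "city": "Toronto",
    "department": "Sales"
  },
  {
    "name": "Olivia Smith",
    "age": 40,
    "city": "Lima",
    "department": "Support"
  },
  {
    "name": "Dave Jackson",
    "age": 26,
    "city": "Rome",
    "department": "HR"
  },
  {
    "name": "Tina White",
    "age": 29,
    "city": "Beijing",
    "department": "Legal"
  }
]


Search criteria: {'age': 28, 'department': 'Sales'}

Checking 7 records:
  Eve Jackson: {age: 52, department: HR}
  Noah Harris: {age: 50, department: Operations}
  Karl Jackson: {age: 59, department: Marketing}
  Tina Harris: {age: 28, department: Sales} <-- MATCH
  Olivia Smith: {age: 40, department: Support}
  Dave Jackson: {age: 26, department: HR}
  Tina White: {age: 29, department: Legal}

Matches: ["Tina Harris"]

["Tina Harris"]


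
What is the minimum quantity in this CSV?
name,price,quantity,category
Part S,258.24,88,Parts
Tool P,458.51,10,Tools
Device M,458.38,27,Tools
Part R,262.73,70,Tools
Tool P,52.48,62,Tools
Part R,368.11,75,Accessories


Computing minimum quantity:
Values: [88, 10, 27, 70, 62, 75]
Min = 10

10


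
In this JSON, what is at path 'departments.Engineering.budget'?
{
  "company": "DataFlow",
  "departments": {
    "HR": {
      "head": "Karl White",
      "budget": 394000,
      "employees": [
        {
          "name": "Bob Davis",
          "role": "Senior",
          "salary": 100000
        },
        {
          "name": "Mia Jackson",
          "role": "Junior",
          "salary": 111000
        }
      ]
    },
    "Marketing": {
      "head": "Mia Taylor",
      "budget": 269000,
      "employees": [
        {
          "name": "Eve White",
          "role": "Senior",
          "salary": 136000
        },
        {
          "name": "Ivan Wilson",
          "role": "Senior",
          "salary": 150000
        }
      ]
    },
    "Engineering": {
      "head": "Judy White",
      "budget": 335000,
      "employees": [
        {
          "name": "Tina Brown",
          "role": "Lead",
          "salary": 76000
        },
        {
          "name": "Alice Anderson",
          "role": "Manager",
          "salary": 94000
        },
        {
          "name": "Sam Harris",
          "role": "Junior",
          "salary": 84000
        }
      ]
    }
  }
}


Path: departments.Engineering.budget

Navigate:
  -> departments
  -> Engineering
  -> budget = 335000

335000


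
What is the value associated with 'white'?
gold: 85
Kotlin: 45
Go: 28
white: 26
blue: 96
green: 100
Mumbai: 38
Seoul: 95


Looking up key 'white'
Value: 26

26


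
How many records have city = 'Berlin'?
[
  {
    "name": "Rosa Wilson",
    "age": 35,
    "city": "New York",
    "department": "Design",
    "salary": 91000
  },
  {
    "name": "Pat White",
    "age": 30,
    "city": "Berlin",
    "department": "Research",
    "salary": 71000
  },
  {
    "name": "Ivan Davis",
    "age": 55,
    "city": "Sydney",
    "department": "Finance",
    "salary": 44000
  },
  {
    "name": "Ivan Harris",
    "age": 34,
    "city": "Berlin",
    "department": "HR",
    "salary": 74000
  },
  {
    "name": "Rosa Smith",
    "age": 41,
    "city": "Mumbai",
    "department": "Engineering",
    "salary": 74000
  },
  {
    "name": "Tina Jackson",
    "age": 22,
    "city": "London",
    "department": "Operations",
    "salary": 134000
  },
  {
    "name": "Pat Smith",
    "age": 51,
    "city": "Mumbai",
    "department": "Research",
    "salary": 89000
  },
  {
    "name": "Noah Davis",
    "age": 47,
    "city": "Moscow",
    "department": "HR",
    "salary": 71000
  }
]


Data: 8 records
Condition: city = 'Berlin'

Checking each record:
  Rosa Wilson: New York
  Pat White: Berlin MATCH
  Ivan Davis: Sydney
  Ivan Harris: Berlin MATCH
  Rosa Smith: Mumbai
  Tina Jackson: London
  Pat Smith: Mumbai
  Noah Davis: Moscow

Count: 2

2


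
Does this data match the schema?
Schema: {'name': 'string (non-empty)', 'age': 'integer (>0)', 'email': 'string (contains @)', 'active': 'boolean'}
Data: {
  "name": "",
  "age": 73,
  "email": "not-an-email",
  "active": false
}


Validating each field against schema:
  name: FAIL ("" is an empty string)
  age: OK (positive integer)
  email: FAIL ("not-an-email" does not contain @)
  active: OK (boolean)

Result: INVALID (2 errors: name, email)

INVALID (2 errors: name, email)


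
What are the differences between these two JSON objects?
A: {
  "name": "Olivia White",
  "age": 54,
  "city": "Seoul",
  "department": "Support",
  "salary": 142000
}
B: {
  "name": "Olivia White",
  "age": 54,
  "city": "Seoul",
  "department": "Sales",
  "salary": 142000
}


Comparing each field (in key order):
  name: same
  age: same
  city: same
  department: DIFFERENT
  salary: same
Differences:
  department: Support -> Sales

1 field(s) changed

1 change: department


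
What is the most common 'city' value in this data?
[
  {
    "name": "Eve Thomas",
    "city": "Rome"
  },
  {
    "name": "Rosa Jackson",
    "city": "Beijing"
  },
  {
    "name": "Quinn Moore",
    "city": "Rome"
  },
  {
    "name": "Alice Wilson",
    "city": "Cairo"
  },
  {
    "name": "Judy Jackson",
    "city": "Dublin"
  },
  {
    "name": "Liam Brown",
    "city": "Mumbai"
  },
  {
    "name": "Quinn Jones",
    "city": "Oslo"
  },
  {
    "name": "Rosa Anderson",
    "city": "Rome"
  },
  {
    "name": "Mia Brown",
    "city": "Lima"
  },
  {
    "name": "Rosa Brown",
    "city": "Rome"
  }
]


Counting 'city' values across 10 records:

  Rome: 4 ####
  Beijing: 1 #
  Cairo: 1 #
  Dublin: 1 #
  Mumbai: 1 #
  Oslo: 1 #
  Lima: 1 #

Most common: Rome (4 times)

Rome (4 times)


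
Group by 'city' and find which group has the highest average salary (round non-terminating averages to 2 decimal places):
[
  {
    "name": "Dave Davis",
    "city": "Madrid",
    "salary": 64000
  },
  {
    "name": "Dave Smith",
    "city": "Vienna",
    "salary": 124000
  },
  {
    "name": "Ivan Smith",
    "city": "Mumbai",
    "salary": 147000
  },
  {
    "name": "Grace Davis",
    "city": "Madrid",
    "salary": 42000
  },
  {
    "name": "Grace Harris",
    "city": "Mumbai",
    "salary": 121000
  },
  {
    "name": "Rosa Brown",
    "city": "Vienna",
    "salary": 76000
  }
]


Group by: city

Groups:
  Madrid: 2 people, avg salary = 106000/2 = $53000
  Mumbai: 2 people, avg salary = 268000/2 = $134000
  Vienna: 2 people, avg salary = 200000/2 = $100000

Highest average salary: Mumbai ($134000)

Mumbai ($134000)


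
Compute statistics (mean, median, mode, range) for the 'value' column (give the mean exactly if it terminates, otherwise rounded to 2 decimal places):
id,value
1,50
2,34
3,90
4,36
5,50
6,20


Data: [50, 34, 90, 36, 50, 20]
Count: 6
Sum: 280
Mean: 280/6 ≈ 46.67 (rounded to 2 decimal places)
Sorted: [20, 34, 36, 50, 50, 90]
Median: 43.0
Mode: 50 (2 times)
Range: 90 - 20 = 70
Min: 20, Max: 90

mean≈46.67, median=43.0, mode=50, range=70


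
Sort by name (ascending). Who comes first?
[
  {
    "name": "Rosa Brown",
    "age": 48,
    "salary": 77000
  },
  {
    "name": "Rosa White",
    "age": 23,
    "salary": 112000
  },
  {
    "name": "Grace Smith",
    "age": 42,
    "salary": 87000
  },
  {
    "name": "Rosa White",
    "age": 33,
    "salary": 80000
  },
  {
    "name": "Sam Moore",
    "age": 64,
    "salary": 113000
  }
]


Sort by: name (ascending)

Sorted order:
  1. Grace Smith (name = Grace Smith)
  2. Rosa Brown (name = Rosa Brown)
  3. Rosa White (name = Rosa White)
  4. Rosa White (name = Rosa White)
  5. Sam Moore (name = Sam Moore)

First: Grace Smith

Grace Smith


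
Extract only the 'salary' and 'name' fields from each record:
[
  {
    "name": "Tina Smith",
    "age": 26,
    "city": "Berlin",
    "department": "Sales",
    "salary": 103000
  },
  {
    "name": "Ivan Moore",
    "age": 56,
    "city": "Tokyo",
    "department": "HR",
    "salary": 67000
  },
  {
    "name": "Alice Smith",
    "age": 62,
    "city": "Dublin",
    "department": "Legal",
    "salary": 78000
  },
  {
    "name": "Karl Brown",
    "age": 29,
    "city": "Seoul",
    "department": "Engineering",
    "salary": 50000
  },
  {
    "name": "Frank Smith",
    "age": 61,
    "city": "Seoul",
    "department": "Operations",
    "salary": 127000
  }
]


Original: 5 records with fields: name, age, city, department, salary
Keep: ['salary', 'name']
Drop: ['age', 'city', 'department']
Result: 5 records, 2 fields each

[
  {
    "salary": 103000,
    "name": "Tina Smith"
  },
  {
    "salary": 67000,
    "name": "Ivan Moore"
  },
  {
    "salary": 78000,
    "name": "Alice Smith"
  },
  {
    "salary": 50000,
    "name": "Karl Brown"
  },
  {
    "salary": 127000,
    "name": "Frank Smith"
  }
]


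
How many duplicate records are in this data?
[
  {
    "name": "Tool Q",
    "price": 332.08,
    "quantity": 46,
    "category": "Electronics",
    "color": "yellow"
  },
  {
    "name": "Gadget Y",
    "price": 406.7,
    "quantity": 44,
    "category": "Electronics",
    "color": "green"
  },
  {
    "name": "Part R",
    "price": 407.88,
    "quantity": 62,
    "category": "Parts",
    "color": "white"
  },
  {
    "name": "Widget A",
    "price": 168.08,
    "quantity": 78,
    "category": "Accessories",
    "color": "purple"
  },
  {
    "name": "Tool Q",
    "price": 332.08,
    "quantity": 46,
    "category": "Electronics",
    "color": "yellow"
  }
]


Checking 5 records for duplicates:

  Row 1: Tool Q ($332.08, qty 46)
  Row 2: Gadget Y ($406.7, qty 44)
  Row 3: Part R ($407.88, qty 62)
  Row 4: Widget A ($168.08, qty 78)
  Row 5: Tool Q ($332.08, qty 46) <-- DUPLICATE

Duplicates found: 1
Unique records: 4

1 duplicates, 4 unique


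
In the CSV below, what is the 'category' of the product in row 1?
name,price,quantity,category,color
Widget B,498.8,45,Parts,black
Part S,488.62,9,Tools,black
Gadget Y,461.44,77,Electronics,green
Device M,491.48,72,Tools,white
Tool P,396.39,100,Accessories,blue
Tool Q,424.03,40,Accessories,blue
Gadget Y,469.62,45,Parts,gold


Query: Row 1 ('Widget B'), column 'category'
Value: Parts

Parts


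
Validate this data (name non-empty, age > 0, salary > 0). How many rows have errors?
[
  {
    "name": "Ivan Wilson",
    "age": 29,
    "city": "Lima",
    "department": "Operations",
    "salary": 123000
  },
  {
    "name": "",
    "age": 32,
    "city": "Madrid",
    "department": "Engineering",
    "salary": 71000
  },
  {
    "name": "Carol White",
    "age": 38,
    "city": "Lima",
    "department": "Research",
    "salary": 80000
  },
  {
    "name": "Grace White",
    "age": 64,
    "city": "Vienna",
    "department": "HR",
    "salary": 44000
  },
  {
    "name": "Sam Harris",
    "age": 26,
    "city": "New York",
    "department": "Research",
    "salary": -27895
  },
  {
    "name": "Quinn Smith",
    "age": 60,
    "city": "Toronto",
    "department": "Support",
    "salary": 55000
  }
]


Validating 6 records:
Rules: name non-empty, age > 0, salary > 0

  Row 1 (Ivan Wilson): OK
  Row 2 (???): empty name
  Row 3 (Carol White): OK
  Row 4 (Grace White): OK
  Row 5 (Sam Harris): negative salary: -27895
  Row 6 (Quinn Smith): OK

Total errors: 2

2 errors


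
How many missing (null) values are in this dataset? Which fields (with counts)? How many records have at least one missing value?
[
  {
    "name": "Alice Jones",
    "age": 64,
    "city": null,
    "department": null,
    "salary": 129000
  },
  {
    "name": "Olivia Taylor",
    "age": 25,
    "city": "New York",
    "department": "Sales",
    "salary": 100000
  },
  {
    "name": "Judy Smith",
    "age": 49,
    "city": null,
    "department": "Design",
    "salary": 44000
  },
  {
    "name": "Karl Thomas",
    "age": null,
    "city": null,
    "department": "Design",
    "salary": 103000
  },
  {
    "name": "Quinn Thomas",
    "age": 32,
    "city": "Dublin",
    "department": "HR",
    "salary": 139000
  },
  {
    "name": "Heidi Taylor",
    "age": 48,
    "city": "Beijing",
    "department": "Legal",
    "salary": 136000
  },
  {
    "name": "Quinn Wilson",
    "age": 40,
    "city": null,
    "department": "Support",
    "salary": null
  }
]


Checking for missing (null) values in 7 records:

  Alice Jones: city, department
  Olivia Taylor: complete
  Judy Smith: city
  Karl Thomas: age, city
  Quinn Thomas: complete
  Heidi Taylor: complete
  Quinn Wilson: city, salary

Per field:
  name: 0 missing
  age: 1 missing
  city: 4 missing
  department: 1 missing
  salary: 1 missing

Total missing values: 7
Records with any missing: 4

7 missing values (age: 1, city: 4, department: 1, salary: 1); 4 incomplete records


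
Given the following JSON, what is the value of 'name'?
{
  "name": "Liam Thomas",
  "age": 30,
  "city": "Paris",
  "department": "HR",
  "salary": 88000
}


Looking up field 'name'
Value: Liam Thomas

Liam Thomas


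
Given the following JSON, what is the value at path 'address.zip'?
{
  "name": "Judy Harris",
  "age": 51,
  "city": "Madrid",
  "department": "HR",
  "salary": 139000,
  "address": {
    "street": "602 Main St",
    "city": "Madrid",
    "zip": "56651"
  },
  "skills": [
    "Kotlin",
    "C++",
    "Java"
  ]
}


Query: address.zip
Path: address -> zip
Value: 56651

56651


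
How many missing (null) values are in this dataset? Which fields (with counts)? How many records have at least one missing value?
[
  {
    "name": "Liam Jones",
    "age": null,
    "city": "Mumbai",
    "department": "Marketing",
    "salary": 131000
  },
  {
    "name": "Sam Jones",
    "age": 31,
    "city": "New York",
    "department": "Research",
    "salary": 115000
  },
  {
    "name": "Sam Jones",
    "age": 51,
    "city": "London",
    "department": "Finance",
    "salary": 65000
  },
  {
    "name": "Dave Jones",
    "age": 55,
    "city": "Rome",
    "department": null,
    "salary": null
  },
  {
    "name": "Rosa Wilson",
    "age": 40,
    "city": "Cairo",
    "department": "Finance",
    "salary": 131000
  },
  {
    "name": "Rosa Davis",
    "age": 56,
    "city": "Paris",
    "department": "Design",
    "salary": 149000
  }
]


Checking for missing (null) values in 6 records:

  Liam Jones: age
  Sam Jones: complete
  Sam Jones: complete
  Dave Jones: department, salary
  Rosa Wilson: complete
  Rosa Davis: complete

Per field:
  name: 0 missing
  age: 1 missing
  city: 0 missing
  department: 1 missing
  salary: 1 missing

Total missing values: 3
Records with any missing: 2

3 missing values (age: 1, department: 1, salary: 1); 2 incomplete records


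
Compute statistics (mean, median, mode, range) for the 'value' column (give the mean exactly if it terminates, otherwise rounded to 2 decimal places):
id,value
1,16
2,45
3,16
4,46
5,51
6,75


Data: [16, 45, 16, 46, 51, 75]
Count: 6
Sum: 249
Mean: 249/6 = 41.5
Sorted: [16, 16, 45, 46, 51, 75]
Median: 45.5
Mode: 16 (2 times)
Range: 75 - 16 = 59
Min: 16, Max: 75

mean=41.5, median=45.5, mode=16, range=59


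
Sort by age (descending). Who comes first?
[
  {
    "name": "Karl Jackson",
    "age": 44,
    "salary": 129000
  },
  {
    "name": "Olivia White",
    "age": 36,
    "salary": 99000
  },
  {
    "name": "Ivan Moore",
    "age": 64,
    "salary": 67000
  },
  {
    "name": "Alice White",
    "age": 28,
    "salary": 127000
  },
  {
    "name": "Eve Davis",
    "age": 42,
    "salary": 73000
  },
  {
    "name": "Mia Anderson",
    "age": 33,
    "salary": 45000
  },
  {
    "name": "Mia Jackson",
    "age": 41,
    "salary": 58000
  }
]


Sort by: age (descending)

Sorted order:
  1. Ivan Moore (age = 64)
  2. Karl Jackson (age = 44)
  3. Eve Davis (age = 42)
  4. Mia Jackson (age = 41)
  5. Olivia White (age = 36)
  6. Mia Anderson (age = 33)
  7. Alice White (age = 28)

First: Ivan Moore

Ivan Moore


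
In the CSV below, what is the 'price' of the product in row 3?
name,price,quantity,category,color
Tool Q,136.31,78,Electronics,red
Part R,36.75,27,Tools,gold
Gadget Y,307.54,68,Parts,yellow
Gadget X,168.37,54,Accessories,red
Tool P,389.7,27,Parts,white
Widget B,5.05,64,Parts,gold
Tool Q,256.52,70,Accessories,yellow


Query: Row 3 ('Gadget Y'), column 'price'
Value: 307.54

307.54


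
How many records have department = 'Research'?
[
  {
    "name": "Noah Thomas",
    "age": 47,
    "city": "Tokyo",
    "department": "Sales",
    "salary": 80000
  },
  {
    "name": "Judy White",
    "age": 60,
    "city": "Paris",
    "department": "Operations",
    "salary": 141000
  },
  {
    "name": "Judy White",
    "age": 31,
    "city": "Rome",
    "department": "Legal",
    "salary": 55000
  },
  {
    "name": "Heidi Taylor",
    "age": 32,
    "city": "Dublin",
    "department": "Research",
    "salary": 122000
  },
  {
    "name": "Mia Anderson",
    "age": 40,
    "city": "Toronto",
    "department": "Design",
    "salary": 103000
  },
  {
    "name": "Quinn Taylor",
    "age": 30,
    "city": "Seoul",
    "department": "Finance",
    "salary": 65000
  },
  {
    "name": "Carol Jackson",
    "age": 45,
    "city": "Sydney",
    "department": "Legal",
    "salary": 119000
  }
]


Data: 7 records
Condition: department = 'Research'

Checking each record:
  Noah Thomas: Sales
  Judy White: Operations
  Judy White: Legal
  Heidi Taylor: Research MATCH
  Mia Anderson: Design
  Quinn Taylor: Finance
  Carol Jackson: Legal

Count: 1

1


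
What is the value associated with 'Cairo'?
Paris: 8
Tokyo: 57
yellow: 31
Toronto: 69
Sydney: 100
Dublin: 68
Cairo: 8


Looking up key 'Cairo'
Value: 8

8


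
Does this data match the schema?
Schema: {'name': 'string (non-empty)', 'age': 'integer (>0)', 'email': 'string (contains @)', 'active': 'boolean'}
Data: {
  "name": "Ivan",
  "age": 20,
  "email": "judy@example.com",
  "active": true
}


Validating each field against schema:
  name: OK (non-empty string)
  age: OK (positive integer)
  email: OK (string with @)
  active: OK (boolean)

Result: VALID

VALID


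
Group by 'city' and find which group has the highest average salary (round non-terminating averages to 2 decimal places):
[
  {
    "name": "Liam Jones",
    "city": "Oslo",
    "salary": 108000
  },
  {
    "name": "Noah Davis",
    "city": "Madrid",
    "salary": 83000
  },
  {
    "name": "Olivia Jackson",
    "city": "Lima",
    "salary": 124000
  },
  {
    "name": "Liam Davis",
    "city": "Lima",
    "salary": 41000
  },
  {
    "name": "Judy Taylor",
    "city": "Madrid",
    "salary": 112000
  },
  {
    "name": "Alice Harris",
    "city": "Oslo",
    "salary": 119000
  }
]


Group by: city

Groups:
  Lima: 2 people, avg salary = 165000/2 = $82500
  Madrid: 2 people, avg salary = 195000/2 = $97500
  Oslo: 2 people, avg salary = 227000/2 = $113500

Highest average salary: Oslo ($113500)

Oslo ($113500)


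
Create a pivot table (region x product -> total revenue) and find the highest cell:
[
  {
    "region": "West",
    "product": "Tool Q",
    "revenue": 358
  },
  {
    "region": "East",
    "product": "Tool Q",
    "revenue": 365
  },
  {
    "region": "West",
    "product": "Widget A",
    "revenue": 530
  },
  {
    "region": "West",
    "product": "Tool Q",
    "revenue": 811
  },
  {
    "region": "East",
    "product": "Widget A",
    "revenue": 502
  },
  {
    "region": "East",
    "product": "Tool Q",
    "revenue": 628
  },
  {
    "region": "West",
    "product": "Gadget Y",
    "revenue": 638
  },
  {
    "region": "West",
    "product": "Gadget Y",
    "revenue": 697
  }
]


Pivot: region (rows) x product (columns) -> total revenue

     Gadget Y      Tool Q        Widget A    
East             0           993           502  
West          1335          1169           530  

Highest: West / Gadget Y = $1335

West / Gadget Y = $1335


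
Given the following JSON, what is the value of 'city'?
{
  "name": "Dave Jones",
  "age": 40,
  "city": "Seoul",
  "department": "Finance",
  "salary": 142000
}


Looking up field 'city'
Value: Seoul

Seoul


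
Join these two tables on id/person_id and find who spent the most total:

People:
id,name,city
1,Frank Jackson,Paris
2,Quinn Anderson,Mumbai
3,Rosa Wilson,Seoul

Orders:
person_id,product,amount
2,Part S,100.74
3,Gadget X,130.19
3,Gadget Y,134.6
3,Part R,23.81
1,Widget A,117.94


Join on: people.id = orders.person_id

Joined rows:
  Quinn Anderson (Mumbai) bought Part S for $100.74
  Rosa Wilson (Seoul) bought Gadget X for $130.19
  Rosa Wilson (Seoul) bought Gadget Y for $134.6
  Rosa Wilson (Seoul) bought Part R for $23.81
  Frank Jackson (Paris) bought Widget A for $117.94

Total per person:
  Rosa Wilson: $288.60
  Frank Jackson: $117.94
  Quinn Anderson: $100.74

Top spender: Rosa Wilson ($288.60)

Rosa Wilson ($288.60)


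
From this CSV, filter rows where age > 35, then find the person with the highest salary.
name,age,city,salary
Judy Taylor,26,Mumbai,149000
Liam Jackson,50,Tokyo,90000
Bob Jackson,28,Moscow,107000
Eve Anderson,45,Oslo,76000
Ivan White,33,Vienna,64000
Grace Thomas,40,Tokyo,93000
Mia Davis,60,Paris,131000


Filter: age > 35
Sort by: salary (descending)

Filtered records (4):
  Mia Davis, age 60, salary $131000
  Grace Thomas, age 40, salary $93000
  Liam Jackson, age 50, salary $90000
  Eve Anderson, age 45, salary $76000

Highest salary: Mia Davis ($131000)

Mia Davis


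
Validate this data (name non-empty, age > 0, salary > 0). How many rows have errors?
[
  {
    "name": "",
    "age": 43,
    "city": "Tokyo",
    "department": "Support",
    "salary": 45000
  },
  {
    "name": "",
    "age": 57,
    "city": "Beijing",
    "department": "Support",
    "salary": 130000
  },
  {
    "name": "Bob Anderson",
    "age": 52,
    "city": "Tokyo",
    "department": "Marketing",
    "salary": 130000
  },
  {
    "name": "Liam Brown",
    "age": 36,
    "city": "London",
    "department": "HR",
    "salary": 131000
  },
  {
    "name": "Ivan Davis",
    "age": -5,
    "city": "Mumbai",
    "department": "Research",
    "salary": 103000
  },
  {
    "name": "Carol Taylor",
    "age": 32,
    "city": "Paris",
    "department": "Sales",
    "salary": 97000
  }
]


Validating 6 records:
Rules: name non-empty, age > 0, salary > 0

  Row 1 (???): empty name
  Row 2 (???): empty name
  Row 3 (Bob Anderson): OK
  Row 4 (Liam Brown): OK
  Row 5 (Ivan Davis): negative age: -5
  Row 6 (Carol Taylor): OK

Total errors: 3

3 errors


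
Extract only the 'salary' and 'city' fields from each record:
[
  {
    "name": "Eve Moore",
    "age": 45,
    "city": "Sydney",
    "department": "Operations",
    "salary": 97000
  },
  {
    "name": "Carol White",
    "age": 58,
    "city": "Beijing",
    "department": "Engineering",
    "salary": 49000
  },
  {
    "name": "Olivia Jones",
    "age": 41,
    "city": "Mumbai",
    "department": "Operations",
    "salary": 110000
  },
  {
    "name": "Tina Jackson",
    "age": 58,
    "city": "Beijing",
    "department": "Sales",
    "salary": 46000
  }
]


Original: 4 records with fields: name, age, city, department, salary
Keep: ['salary', 'city']
Drop: ['name', 'age', 'department']
Result: 4 records, 2 fields each

[
  {
    "salary": 97000,
    "city": "Sydney"
  },
  {
    "salary": 49000,
    "city": "Beijing"
  },
  {
    "salary": 110000,
    "city": "Mumbai"
  },
  {
    "salary": 46000,
    "city": "Beijing"
  }
]


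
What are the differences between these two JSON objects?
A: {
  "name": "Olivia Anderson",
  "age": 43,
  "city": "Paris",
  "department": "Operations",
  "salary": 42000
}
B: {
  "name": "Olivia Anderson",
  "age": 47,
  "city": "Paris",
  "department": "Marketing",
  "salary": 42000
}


Comparing each field (in key order):
  name: same
  age: DIFFERENT
  city: same
  department: DIFFERENT
  salary: same
Differences:
  age: 43 -> 47
  department: Operations -> Marketing

2 field(s) changed

2 changes: age, department


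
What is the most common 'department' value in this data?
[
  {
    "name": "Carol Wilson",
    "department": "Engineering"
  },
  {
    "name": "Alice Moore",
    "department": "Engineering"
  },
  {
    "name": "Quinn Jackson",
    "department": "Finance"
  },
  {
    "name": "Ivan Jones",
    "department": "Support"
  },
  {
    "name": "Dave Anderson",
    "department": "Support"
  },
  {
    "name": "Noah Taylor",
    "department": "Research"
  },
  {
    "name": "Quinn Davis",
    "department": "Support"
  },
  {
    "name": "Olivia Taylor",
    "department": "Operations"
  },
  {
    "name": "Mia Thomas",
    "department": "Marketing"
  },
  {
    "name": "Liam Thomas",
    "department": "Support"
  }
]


Counting 'department' values across 10 records:

  Support: 4 ####
  Engineering: 2 ##
  Finance: 1 #
  Research: 1 #
  Operations: 1 #
  Marketing: 1 #

Most common: Support (4 times)

Support (4 times)


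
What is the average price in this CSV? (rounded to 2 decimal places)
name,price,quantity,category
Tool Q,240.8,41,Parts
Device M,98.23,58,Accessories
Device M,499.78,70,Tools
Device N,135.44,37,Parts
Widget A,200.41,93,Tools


Computing average price:
Values: [240.8, 98.23, 499.78, 135.44, 200.41]
Sum = 1174.66
Count = 5
Average = 1174.66/5 = 234.932 exactly -> 234.93 (rounded half-up to 2 decimal places)

234.93


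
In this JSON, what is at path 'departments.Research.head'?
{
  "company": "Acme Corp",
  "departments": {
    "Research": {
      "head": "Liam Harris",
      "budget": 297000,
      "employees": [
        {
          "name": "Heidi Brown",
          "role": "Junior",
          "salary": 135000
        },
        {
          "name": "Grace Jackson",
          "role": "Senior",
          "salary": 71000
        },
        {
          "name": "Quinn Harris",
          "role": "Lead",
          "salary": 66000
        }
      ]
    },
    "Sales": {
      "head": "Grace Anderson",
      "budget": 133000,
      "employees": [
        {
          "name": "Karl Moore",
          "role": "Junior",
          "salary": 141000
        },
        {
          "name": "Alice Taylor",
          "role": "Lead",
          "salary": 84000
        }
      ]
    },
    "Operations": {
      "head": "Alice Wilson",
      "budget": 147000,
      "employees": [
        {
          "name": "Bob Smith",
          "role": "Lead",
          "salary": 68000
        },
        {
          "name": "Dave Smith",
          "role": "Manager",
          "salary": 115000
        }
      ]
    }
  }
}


Path: departments.Research.head

Navigate:
  -> departments
  -> Research
  -> head = 'Liam Harris'

Liam Harris


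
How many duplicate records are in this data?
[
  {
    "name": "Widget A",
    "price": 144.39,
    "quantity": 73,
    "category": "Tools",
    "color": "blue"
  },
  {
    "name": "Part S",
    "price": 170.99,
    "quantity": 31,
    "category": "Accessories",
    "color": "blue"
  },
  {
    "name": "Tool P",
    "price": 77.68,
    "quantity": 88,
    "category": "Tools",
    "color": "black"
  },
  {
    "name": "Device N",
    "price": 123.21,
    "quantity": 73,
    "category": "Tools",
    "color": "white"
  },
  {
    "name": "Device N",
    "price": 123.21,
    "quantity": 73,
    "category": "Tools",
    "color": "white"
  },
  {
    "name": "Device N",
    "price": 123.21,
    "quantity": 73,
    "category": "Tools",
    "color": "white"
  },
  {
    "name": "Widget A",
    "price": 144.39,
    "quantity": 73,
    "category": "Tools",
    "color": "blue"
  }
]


Checking 7 records for duplicates:

  Row 1: Widget A ($144.39, qty 73)
  Row 2: Part S ($170.99, qty 31)
  Row 3: Tool P ($77.68, qty 88)
  Row 4: Device N ($123.21, qty 73)
  Row 5: Device N ($123.21, qty 73) <-- DUPLICATE
  Row 6: Device N ($123.21, qty 73) <-- DUPLICATE
  Row 7: Widget A ($144.39, qty 73) <-- DUPLICATE

Duplicates found: 3
Unique records: 4

3 duplicates, 4 unique


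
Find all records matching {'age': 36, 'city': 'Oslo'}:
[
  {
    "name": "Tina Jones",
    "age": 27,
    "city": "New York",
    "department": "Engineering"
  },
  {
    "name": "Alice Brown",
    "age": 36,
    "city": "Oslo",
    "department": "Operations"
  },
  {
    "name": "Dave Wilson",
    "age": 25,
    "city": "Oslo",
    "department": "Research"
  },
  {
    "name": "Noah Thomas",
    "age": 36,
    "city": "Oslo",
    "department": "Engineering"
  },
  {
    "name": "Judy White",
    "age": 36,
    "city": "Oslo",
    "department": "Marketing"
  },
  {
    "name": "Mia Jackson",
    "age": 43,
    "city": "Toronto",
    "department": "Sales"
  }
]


Search criteria: {'age': 36, 'city': 'Oslo'}

Checking 6 records:
  Tina Jones: {age: 27, city: New York}
  Alice Brown: {age: 36, city: Oslo} <-- MATCH
  Dave Wilson: {age: 25, city: Oslo}
  Noah Thomas: {age: 36, city: Oslo} <-- MATCH
  Judy White: {age: 36, city: Oslo} <-- MATCH
  Mia Jackson: {age: 43, city: Toronto}

Matches: ["Alice Brown", "Noah Thomas", "Judy White"]

["Alice Brown", "Noah Thomas", "Judy White"]


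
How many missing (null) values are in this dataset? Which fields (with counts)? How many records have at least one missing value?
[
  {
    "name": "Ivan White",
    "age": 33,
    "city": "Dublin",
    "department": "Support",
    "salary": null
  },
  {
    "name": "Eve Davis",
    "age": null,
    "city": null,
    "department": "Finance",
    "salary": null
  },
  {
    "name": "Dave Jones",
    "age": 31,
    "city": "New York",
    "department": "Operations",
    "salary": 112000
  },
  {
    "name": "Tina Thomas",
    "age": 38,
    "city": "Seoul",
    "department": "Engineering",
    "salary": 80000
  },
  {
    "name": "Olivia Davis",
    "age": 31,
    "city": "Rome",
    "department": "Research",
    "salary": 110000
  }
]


Checking for missing (null) values in 5 records:

  Ivan White: salary
  Eve Davis: age, city, salary
  Dave Jones: complete
  Tina Thomas: complete
  Olivia Davis: complete

Per field:
  name: 0 missing
  age: 1 missing
  city: 1 missing
  department: 0 missing
  salary: 2 missing

Total missing values: 4
Records with any missing: 2

4 missing values (age: 1, city: 1, salary: 2); 2 incomplete records


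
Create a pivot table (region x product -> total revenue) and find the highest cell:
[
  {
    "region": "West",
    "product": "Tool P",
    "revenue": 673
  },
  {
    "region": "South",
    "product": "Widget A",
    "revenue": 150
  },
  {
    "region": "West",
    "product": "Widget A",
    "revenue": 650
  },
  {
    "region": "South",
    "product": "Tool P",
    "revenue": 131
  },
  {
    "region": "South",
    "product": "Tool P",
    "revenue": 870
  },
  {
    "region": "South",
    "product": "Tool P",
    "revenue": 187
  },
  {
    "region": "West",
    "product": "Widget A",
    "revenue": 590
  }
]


Pivot: region (rows) x product (columns) -> total revenue

     Tool P        Widget A    
South         1188           150  
West           673          1240  

Highest: West / Widget A = $1240

West / Widget A = $1240


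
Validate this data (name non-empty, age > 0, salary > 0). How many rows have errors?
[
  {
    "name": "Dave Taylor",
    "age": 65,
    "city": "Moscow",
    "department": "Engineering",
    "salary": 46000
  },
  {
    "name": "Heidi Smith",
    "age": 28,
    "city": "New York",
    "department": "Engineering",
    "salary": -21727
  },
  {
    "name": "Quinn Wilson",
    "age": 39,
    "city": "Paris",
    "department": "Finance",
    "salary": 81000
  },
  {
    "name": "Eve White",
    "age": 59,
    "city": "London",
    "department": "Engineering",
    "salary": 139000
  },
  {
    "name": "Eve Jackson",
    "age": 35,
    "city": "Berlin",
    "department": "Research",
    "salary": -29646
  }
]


Validating 5 records:
Rules: name non-empty, age > 0, salary > 0

  Row 1 (Dave Taylor): OK
  Row 2 (Heidi Smith): negative salary: -21727
  Row 3 (Quinn Wilson): OK
  Row 4 (Eve White): OK
  Row 5 (Eve Jackson): negative salary: -29646

Total errors: 2

2 errors


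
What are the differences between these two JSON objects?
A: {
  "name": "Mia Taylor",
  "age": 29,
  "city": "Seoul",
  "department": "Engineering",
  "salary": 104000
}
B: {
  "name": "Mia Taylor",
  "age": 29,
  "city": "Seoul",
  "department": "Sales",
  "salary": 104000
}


Comparing each field (in key order):
  name: same
  age: same
  city: same
  department: DIFFERENT
  salary: same
Differences:
  department: Engineering -> Sales

1 field(s) changed

1 change: department


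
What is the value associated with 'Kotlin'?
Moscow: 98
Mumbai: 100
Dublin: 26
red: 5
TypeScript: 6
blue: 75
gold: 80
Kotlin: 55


Looking up key 'Kotlin'
Value: 55

55


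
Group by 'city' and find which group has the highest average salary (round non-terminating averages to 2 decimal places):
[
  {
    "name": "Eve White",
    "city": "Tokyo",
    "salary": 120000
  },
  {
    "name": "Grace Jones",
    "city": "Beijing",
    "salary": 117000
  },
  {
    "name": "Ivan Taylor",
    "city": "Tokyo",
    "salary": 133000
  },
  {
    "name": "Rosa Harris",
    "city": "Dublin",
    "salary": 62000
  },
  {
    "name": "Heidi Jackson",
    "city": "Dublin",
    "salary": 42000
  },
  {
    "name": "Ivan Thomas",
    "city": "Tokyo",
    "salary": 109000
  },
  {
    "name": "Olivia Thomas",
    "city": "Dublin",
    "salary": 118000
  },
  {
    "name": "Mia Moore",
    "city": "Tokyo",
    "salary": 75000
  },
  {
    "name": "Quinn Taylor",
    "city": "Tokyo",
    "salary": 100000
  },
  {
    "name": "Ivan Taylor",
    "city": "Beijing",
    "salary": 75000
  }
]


Group by: city

Groups:
  Beijing: 2 people, avg salary = 192000/2 = $96000
  Dublin: 3 people, avg salary = 222000/3 = $74000
  Tokyo: 5 people, avg salary = 537000/5 = $107400

Highest average salary: Tokyo ($107400)

Tokyo ($107400)


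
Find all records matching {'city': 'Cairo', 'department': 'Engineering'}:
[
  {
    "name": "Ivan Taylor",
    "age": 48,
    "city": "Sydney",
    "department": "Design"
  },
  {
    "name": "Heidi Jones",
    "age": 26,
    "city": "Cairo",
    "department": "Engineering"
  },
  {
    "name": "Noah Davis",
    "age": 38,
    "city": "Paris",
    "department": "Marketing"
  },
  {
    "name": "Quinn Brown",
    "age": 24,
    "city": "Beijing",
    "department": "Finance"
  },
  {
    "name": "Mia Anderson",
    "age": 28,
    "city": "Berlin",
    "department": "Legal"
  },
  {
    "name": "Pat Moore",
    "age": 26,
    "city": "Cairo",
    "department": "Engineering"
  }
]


Search criteria: {'city': 'Cairo', 'department': 'Engineering'}

Checking 6 records:
  Ivan Taylor: {city: Sydney, department: Design}
  Heidi Jones: {city: Cairo, department: Engineering} <-- MATCH
  Noah Davis: {city: Paris, department: Marketing}
  Quinn Brown: {city: Beijing, department: Finance}
  Mia Anderson: {city: Berlin, department: Legal}
  Pat Moore: {city: Cairo, department: Engineering} <-- MATCH

Matches: ["Heidi Jones", "Pat Moore"]

["Heidi Jones", "Pat Moore"]


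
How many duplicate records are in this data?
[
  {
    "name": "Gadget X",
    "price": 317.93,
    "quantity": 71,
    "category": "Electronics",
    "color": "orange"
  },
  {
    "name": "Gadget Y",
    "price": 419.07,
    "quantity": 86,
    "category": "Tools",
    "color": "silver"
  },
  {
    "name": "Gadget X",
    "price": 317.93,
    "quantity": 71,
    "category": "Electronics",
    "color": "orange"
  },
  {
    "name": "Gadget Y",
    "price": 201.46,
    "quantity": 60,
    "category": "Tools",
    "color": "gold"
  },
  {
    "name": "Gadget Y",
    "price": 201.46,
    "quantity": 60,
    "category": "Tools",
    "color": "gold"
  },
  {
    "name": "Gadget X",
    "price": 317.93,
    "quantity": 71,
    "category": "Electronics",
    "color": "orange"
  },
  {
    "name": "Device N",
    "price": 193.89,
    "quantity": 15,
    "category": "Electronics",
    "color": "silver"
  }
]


Checking 7 records for duplicates:

  Row 1: Gadget X ($317.93, qty 71)
  Row 2: Gadget Y ($419.07, qty 86)
  Row 3: Gadget X ($317.93, qty 71) <-- DUPLICATE
  Row 4: Gadget Y ($201.46, qty 60)
  Row 5: Gadget Y ($201.46, qty 60) <-- DUPLICATE
  Row 6: Gadget X ($317.93, qty 71) <-- DUPLICATE
  Row 7: Device N ($193.89, qty 15)

Duplicates found: 3
Unique records: 4

3 duplicates, 4 unique


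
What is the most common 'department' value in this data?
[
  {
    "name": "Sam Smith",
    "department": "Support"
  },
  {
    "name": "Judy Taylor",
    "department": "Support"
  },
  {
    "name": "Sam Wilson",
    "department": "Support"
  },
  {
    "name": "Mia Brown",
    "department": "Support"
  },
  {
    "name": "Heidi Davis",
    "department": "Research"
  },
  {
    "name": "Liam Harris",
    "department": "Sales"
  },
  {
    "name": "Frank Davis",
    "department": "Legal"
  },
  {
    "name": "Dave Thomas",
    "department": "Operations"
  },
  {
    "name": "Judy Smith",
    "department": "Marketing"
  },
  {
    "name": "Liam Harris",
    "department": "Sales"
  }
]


Counting 'department' values across 10 records:

  Support: 4 ####
  Sales: 2 ##
  Research: 1 #
  Legal: 1 #
  Operations: 1 #
  Marketing: 1 #

Most common: Support (4 times)

Support (4 times)


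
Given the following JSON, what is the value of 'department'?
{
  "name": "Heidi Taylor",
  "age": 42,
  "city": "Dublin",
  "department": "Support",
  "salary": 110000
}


Looking up field 'department'
Value: Support

Support
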